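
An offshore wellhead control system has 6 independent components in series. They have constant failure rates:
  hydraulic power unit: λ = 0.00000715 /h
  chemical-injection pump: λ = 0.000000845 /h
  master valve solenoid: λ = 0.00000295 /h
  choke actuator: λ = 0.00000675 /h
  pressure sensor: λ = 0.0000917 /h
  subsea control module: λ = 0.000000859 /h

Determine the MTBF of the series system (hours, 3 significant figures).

Series of exponential components: λ_sys = Σ λ_i
λ_sys = 0.00000715 + 0.000000845 + 0.00000295 + 0.00000675 + 0.0000917 + 0.000000859 = 1.1025e-04 /h
MTBF = 1 / λ_sys = 9070 h

9070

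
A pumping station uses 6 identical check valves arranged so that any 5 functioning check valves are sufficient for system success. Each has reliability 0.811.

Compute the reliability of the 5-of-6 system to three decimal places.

R = Σ_{i=5}^{6} C(6,i) p^i (1−p)^{6−i} with p = 0.811
C(6,5)·0.811^5·0.189^1 = 0.39785
C(6,6)·0.811^6·0.189^0 = 0.28453
Sum = 0.682

0.682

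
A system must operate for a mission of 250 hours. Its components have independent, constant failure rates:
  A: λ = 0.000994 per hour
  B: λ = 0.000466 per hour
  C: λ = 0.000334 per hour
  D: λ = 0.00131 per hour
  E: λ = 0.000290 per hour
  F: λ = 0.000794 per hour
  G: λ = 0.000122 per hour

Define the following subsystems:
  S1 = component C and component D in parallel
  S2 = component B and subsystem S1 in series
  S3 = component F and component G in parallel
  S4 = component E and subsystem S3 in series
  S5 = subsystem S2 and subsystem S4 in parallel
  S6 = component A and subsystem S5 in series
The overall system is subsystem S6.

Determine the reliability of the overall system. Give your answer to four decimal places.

R(A) = exp(−0.000994 × 250) = 0.779970
R(B) = exp(−0.000466 × 250) = 0.890030
R(C) = exp(−0.000334 × 250) = 0.919891
R(D) = exp(−0.00131 × 250) = 0.720723
R(E) = exp(−0.000290 × 250) = 0.930066
R(F) = exp(−0.000794 × 250) = 0.819960
R(G) = exp(−0.000122 × 250) = 0.969960
Parallel (C and D): 1 − (1 − 0.919891)(1 − 0.720723) = 0.977627
Series (B and [0.977627]): 0.890030 × 0.977627 = 0.870117
Parallel (F and G): 1 − (1 − 0.819960)(1 − 0.969960) = 0.994592
Series (E and [0.994592]): 0.930066 × 0.994592 = 0.925036
Parallel ([0.870117] and [0.925036]): 1 − (1 − 0.870117)(1 − 0.925036) = 0.990263
Series (A and [0.990263]): 0.779970 × 0.990263 = 0.7724

0.7724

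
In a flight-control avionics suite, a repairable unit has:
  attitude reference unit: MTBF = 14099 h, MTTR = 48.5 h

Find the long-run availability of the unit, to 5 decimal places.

0.99657

A(attitude reference unit) = MTBF/(MTBF+MTTR) = 14099/(14099+48.5) = 0.99657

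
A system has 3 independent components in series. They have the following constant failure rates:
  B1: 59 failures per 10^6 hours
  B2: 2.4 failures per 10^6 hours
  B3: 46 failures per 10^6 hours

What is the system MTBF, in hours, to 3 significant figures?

9310

Series of exponential components: λ_sys = Σ λ_i
λ_sys = 0.000059 + 0.0000024 + 0.000046 = 1.0740e-04 /h
MTBF = 1 / λ_sys = 9310 h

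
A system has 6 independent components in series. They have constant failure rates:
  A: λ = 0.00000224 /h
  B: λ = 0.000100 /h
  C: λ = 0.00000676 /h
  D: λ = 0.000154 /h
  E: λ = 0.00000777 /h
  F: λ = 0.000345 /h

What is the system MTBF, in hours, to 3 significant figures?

1620

Series of exponential components: λ_sys = Σ λ_i
λ_sys = 0.00000224 + 0.000100 + 0.00000676 + 0.000154 + 0.00000777 + 0.000345 = 6.1577e-04 /h
MTBF = 1 / λ_sys = 1620 h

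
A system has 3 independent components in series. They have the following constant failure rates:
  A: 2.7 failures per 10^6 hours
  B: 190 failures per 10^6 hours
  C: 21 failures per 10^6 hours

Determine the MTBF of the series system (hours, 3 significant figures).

4680

Series of exponential components: λ_sys = Σ λ_i
λ_sys = 0.0000027 + 0.00019 + 0.000021 = 2.1370e-04 /h
MTBF = 1 / λ_sys = 4680 h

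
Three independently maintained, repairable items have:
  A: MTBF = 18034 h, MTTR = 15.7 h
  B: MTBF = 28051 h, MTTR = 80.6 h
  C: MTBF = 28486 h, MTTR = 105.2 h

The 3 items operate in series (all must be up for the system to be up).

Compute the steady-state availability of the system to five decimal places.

A(A) = MTBF/(MTBF+MTTR) = 18034/(18034+15.7) = 0.999130
A(B) = MTBF/(MTBF+MTTR) = 28051/(28051+80.6) = 0.997135
A(C) = MTBF/(MTBF+MTTR) = 28486/(28486+105.2) = 0.996321
Series availability: 0.999130 × 0.997135 × 0.996321 = 0.99260

0.99260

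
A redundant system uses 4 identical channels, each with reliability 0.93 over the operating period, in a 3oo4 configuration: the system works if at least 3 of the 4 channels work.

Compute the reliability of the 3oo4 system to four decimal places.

0.9733

R = Σ_{i=3}^{4} C(4,i) p^i (1−p)^{4−i} with p = 0.93
C(4,3)·0.93^3·0.07^1 = 0.225220
C(4,4)·0.93^4·0.07^0 = 0.748052
Sum = 0.9733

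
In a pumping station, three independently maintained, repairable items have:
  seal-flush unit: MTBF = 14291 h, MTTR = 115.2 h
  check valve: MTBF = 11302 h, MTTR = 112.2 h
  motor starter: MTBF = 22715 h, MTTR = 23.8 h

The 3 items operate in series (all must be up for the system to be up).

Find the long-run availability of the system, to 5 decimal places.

0.98122

A(seal-flush unit) = MTBF/(MTBF+MTTR) = 14291/(14291+115.2) = 0.992003
A(check valve) = MTBF/(MTBF+MTTR) = 11302/(11302+112.2) = 0.990170
A(motor starter) = MTBF/(MTBF+MTTR) = 22715/(22715+23.8) = 0.998953
Series availability: 0.992003 × 0.990170 × 0.998953 = 0.98122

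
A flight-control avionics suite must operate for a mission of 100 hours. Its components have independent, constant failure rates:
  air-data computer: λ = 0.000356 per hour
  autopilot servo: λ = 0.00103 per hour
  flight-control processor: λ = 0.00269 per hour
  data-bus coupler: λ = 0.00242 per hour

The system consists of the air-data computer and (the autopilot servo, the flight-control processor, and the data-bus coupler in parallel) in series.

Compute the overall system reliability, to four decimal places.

0.9602

R(air-data computer) = exp(−0.000356 × 100) = 0.965026
R(autopilot servo) = exp(−0.00103 × 100) = 0.902127
R(flight-control processor) = exp(−0.00269 × 100) = 0.764143
R(data-bus coupler) = exp(−0.00242 × 100) = 0.785056
Parallel (autopilot servo, flight-control processor, and data-bus coupler): 1 − (1 − 0.902127)(1 − 0.764143)(1 − 0.785056) = 0.995038
Series (air-data computer and [0.995038]): 0.965026 × 0.995038 = 0.9602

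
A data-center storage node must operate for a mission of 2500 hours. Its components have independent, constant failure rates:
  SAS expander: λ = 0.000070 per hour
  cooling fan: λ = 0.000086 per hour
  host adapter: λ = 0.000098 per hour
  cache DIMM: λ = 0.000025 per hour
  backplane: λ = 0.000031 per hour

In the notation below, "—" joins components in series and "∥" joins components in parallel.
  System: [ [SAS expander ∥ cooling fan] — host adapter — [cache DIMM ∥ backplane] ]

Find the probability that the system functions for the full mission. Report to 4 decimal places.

R(SAS expander) = exp(−0.000070 × 2500) = 0.839457
R(cooling fan) = exp(−0.000086 × 2500) = 0.806541
R(host adapter) = exp(−0.000098 × 2500) = 0.782705
R(cache DIMM) = exp(−0.000025 × 2500) = 0.939413
R(backplane) = exp(−0.000031 × 2500) = 0.925427
Parallel (SAS expander and cooling fan): 1 − (1 − 0.839457)(1 − 0.806541) = 0.968942
Parallel (cache DIMM and backplane): 1 − (1 − 0.939413)(1 − 0.925427) = 0.995482
Series ([0.968942], host adapter, and [0.995482]): 0.968942 × 0.782705 × 0.995482 = 0.7550

0.7550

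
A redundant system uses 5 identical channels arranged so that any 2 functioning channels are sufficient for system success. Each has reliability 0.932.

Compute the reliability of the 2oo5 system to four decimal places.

R = Σ_{i=2}^{5} C(5,i) p^i (1−p)^{5−i} with p = 0.932
C(5,2)·0.932^2·0.068^3 = 0.002731
C(5,3)·0.932^3·0.068^2 = 0.037434
C(5,4)·0.932^4·0.068^1 = 0.256533
C(5,5)·0.932^5·0.068^0 = 0.703201
Sum = 0.9999

0.9999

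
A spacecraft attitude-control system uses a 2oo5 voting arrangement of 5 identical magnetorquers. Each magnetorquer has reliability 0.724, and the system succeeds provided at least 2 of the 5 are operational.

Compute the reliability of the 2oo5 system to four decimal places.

R = Σ_{i=2}^{5} C(5,i) p^i (1−p)^{5−i} with p = 0.724
C(5,2)·0.724^2·0.276^3 = 0.110206
C(5,3)·0.724^3·0.276^2 = 0.289091
C(5,4)·0.724^4·0.276^1 = 0.379169
C(5,5)·0.724^5·0.276^0 = 0.198927
Sum = 0.9774

0.9774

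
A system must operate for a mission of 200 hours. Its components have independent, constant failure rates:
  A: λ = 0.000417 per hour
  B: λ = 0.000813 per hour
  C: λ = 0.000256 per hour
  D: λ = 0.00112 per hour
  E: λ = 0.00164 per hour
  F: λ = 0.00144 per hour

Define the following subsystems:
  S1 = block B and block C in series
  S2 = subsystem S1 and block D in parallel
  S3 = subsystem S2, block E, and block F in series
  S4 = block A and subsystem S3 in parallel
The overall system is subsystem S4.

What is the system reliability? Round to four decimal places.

0.9615

R(A) = exp(−0.000417 × 200) = 0.919983
R(B) = exp(−0.000813 × 200) = 0.849931
R(C) = exp(−0.000256 × 200) = 0.950089
R(D) = exp(−0.00112 × 200) = 0.799315
R(E) = exp(−0.00164 × 200) = 0.720363
R(F) = exp(−0.00144 × 200) = 0.749762
Series (B and C): 0.849931 × 0.950089 = 0.807510
Parallel ([0.807510] and D): 1 − (1 − 0.807510)(1 − 0.799315) = 0.961370
Series ([0.961370], E, and F): 0.961370 × 0.720363 × 0.749762 = 0.519237
Parallel (A and [0.519237]): 1 − (1 − 0.919983)(1 − 0.519237) = 0.9615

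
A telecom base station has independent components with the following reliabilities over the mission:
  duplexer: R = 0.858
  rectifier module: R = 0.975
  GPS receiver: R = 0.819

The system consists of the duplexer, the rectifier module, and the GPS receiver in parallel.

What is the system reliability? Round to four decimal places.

0.9994

Parallel (duplexer, rectifier module, and GPS receiver): 1 − (1 − 0.858000)(1 − 0.975000)(1 − 0.819000) = 0.9994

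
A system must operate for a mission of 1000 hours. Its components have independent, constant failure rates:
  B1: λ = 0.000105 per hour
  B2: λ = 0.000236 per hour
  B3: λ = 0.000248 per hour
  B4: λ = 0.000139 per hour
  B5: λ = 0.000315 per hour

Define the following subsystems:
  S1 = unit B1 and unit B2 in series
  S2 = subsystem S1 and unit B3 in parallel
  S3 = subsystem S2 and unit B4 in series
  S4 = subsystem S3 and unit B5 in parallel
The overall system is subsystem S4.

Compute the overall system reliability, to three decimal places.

R(B1) = exp(−0.000105 × 1000) = 0.90032
R(B2) = exp(−0.000236 × 1000) = 0.78978
R(B3) = exp(−0.000248 × 1000) = 0.78036
R(B4) = exp(−0.000139 × 1000) = 0.87023
R(B5) = exp(−0.000315 × 1000) = 0.72979
Series (B1 and B2): 0.90032 × 0.78978 = 0.71105
Parallel ([0.71105] and B3): 1 − (1 − 0.71105)(1 − 0.78036) = 0.93654
Series ([0.93654] and B4): 0.93654 × 0.87023 = 0.81501
Parallel ([0.81501] and B5): 1 − (1 − 0.81501)(1 − 0.72979) = 0.950

0.950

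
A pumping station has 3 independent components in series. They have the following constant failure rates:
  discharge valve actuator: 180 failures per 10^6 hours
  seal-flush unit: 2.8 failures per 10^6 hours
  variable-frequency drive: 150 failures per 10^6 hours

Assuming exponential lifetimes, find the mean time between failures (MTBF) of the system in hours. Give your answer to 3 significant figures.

3000

Series of exponential components: λ_sys = Σ λ_i
λ_sys = 0.00018 + 0.0000028 + 0.00015 = 3.3280e-04 /h
MTBF = 1 / λ_sys = 3000 h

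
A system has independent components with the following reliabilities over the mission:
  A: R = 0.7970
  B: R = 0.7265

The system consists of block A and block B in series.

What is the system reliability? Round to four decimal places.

0.5790

Series (A and B): 0.797000 × 0.726500 = 0.5790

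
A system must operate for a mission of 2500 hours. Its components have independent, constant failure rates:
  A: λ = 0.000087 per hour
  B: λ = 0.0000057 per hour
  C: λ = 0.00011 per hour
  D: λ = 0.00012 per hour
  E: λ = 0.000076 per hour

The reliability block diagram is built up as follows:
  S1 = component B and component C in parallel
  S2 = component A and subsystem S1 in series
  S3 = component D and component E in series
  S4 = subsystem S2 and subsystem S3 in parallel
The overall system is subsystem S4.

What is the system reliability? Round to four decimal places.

0.9232

R(A) = exp(−0.000087 × 2500) = 0.804528
R(B) = exp(−0.0000057 × 2500) = 0.985851
R(C) = exp(−0.00011 × 2500) = 0.759572
R(D) = exp(−0.00012 × 2500) = 0.740818
R(E) = exp(−0.000076 × 2500) = 0.826959
Parallel (B and C): 1 − (1 − 0.985851)(1 − 0.759572) = 0.996598
Series (A and [0.996598]): 0.804528 × 0.996598 = 0.801791
Series (D and E): 0.740818 × 0.826959 = 0.612626
Parallel ([0.801791] and [0.612626]): 1 − (1 − 0.801791)(1 − 0.612626) = 0.9232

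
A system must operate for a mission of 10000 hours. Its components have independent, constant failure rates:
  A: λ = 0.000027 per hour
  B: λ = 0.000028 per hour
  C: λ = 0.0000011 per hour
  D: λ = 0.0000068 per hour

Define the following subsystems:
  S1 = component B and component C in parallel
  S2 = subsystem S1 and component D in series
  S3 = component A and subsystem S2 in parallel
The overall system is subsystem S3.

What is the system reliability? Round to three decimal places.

R(A) = exp(−0.000027 × 10000) = 0.76338
R(B) = exp(−0.000028 × 10000) = 0.75578
R(C) = exp(−0.0000011 × 10000) = 0.98906
R(D) = exp(−0.0000068 × 10000) = 0.93426
Parallel (B and C): 1 − (1 − 0.75578)(1 − 0.98906) = 0.99733
Series ([0.99733] and D): 0.99733 × 0.93426 = 0.93177
Parallel (A and [0.93177]): 1 − (1 − 0.76338)(1 − 0.93177) = 0.984

0.984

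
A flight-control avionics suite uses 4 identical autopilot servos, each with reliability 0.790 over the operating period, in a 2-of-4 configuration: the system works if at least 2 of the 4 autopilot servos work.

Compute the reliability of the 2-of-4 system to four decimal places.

0.9688

R = Σ_{i=2}^{4} C(4,i) p^i (1−p)^{4−i} with p = 0.790
C(4,2)·0.790^2·0.210^2 = 0.165137
C(4,3)·0.790^3·0.210^1 = 0.414153
C(4,4)·0.790^4·0.210^0 = 0.389501
Sum = 0.9688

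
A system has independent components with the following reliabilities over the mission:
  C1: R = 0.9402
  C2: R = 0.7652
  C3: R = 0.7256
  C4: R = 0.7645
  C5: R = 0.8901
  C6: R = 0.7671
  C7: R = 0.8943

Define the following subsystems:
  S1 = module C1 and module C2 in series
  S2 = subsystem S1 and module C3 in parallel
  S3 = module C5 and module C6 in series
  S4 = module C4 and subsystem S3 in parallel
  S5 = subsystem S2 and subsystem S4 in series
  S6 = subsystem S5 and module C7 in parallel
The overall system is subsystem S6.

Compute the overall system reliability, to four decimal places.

0.9846

Series (C1 and C2): 0.940200 × 0.765200 = 0.719441
Parallel ([0.719441] and C3): 1 − (1 − 0.719441)(1 − 0.725600) = 0.923015
Series (C5 and C6): 0.890100 × 0.767100 = 0.682796
Parallel (C4 and [0.682796]): 1 − (1 − 0.764500)(1 − 0.682796) = 0.925298
Series ([0.923015] and [0.925298]): 0.923015 × 0.925298 = 0.854064
Parallel ([0.854064] and C7): 1 − (1 − 0.854064)(1 − 0.894300) = 0.9846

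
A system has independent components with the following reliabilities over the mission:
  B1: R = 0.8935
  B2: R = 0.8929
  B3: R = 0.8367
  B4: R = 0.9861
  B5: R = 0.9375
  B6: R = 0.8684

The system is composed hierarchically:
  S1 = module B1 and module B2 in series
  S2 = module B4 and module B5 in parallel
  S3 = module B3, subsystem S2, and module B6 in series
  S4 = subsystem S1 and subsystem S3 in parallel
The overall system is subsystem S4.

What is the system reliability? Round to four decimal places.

Series (B1 and B2): 0.893500 × 0.892900 = 0.797806
Parallel (B4 and B5): 1 − (1 − 0.986100)(1 − 0.937500) = 0.999131
Series (B3, [0.999131], and B6): 0.836700 × 0.999131 × 0.868400 = 0.725959
Parallel ([0.797806] and [0.725959]): 1 − (1 − 0.797806)(1 − 0.725959) = 0.9446

0.9446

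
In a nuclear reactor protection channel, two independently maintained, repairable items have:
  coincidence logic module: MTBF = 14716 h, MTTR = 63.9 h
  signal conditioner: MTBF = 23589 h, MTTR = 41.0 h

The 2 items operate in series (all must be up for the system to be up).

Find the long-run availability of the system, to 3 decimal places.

0.994

A(coincidence logic module) = MTBF/(MTBF+MTTR) = 14716/(14716+63.9) = 0.995677
A(signal conditioner) = MTBF/(MTBF+MTTR) = 23589/(23589+41.0) = 0.998265
Series availability: 0.995677 × 0.998265 = 0.994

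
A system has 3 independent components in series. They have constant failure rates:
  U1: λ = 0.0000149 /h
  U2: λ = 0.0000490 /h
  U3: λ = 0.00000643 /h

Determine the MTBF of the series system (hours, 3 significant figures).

Series of exponential components: λ_sys = Σ λ_i
λ_sys = 0.0000149 + 0.0000490 + 0.00000643 = 7.0330e-05 /h
MTBF = 1 / λ_sys = 14200 h

14200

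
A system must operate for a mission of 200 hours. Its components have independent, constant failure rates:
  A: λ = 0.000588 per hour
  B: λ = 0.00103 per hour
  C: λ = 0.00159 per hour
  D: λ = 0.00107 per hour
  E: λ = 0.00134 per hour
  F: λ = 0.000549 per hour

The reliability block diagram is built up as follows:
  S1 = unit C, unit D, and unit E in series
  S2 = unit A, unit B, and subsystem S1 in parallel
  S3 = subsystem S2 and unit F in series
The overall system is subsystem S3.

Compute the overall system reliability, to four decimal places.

R(A) = exp(−0.000588 × 200) = 0.889052
R(B) = exp(−0.00103 × 200) = 0.813833
R(C) = exp(−0.00159 × 200) = 0.727603
R(D) = exp(−0.00107 × 200) = 0.807348
R(E) = exp(−0.00134 × 200) = 0.764908
R(F) = exp(−0.000549 × 200) = 0.896013
Series (C, D, and E): 0.727603 × 0.807348 × 0.764908 = 0.449329
Parallel (A, B, and [0.449329]): 1 − (1 − 0.889052)(1 − 0.813833)(1 − 0.449329) = 0.988626
Series ([0.988626] and F): 0.988626 × 0.896013 = 0.8858

0.8858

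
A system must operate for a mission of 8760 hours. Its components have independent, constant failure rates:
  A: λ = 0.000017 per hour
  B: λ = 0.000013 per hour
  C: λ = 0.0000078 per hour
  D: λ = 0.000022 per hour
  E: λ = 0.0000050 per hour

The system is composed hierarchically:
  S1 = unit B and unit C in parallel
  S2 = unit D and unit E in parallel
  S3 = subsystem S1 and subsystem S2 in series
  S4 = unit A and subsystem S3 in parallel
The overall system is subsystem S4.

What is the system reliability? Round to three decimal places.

R(A) = exp(−0.000017 × 8760) = 0.86164
R(B) = exp(−0.000013 × 8760) = 0.89237
R(C) = exp(−0.0000078 × 8760) = 0.93395
R(D) = exp(−0.000022 × 8760) = 0.82471
R(E) = exp(−0.0000050 × 8760) = 0.95715
Parallel (B and C): 1 − (1 − 0.89237)(1 − 0.93395) = 0.99289
Parallel (D and E): 1 − (1 − 0.82471)(1 − 0.95715) = 0.99249
Series ([0.99289] and [0.99249]): 0.99289 × 0.99249 = 0.98543
Parallel (A and [0.98543]): 1 − (1 − 0.86164)(1 − 0.98543) = 0.998

0.998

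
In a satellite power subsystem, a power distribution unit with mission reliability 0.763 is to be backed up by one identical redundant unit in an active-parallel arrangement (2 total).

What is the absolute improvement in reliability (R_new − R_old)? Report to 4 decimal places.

R_before = 0.763
R_after = 1 − (1 − 0.763)^2 = 0.9438
ΔR = 0.9438 − 0.763 = 0.1808

0.1808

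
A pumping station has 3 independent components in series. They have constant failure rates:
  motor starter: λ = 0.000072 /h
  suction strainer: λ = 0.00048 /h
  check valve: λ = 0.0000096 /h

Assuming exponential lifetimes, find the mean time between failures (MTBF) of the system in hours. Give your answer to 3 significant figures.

1780

Series of exponential components: λ_sys = Σ λ_i
λ_sys = 0.000072 + 0.00048 + 0.0000096 = 5.6160e-04 /h
MTBF = 1 / λ_sys = 1780 h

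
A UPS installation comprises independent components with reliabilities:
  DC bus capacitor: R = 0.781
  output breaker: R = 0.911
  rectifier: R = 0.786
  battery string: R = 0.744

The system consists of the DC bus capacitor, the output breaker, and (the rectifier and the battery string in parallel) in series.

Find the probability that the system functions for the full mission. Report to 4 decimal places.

0.6725

Parallel (rectifier and battery string): 1 − (1 − 0.786000)(1 − 0.744000) = 0.945216
Series (DC bus capacitor, output breaker, and [0.945216]): 0.781000 × 0.911000 × 0.945216 = 0.6725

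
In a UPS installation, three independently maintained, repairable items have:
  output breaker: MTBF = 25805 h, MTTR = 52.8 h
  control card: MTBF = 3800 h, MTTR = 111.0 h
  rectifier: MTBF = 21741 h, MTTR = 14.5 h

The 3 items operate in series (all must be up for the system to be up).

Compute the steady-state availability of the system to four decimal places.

0.9690

A(output breaker) = MTBF/(MTBF+MTTR) = 25805/(25805+52.8) = 0.997958
A(control card) = MTBF/(MTBF+MTTR) = 3800/(3800+111.0) = 0.971619
A(rectifier) = MTBF/(MTBF+MTTR) = 21741/(21741+14.5) = 0.999334
Series availability: 0.997958 × 0.971619 × 0.999334 = 0.9690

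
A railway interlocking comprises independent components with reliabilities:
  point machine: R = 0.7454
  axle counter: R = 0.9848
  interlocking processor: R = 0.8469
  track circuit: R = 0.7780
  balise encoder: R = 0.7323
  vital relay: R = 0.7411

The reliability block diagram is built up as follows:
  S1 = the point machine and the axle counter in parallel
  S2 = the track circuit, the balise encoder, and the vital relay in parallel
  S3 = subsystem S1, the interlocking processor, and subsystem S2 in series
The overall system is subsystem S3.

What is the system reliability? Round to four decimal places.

0.8306

Parallel (point machine and axle counter): 1 − (1 − 0.745400)(1 − 0.984800) = 0.996130
Parallel (track circuit, balise encoder, and vital relay): 1 − (1 − 0.778000)(1 − 0.732300)(1 − 0.741100) = 0.984614
Series ([0.996130], interlocking processor, and [0.984614]): 0.996130 × 0.846900 × 0.984614 = 0.8306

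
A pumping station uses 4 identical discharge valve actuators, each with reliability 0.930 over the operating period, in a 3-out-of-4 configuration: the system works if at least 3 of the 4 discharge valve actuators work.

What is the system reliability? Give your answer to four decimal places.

R = Σ_{i=3}^{4} C(4,i) p^i (1−p)^{4−i} with p = 0.930
C(4,3)·0.930^3·0.070^1 = 0.225220
C(4,4)·0.930^4·0.070^0 = 0.748052
Sum = 0.9733

0.9733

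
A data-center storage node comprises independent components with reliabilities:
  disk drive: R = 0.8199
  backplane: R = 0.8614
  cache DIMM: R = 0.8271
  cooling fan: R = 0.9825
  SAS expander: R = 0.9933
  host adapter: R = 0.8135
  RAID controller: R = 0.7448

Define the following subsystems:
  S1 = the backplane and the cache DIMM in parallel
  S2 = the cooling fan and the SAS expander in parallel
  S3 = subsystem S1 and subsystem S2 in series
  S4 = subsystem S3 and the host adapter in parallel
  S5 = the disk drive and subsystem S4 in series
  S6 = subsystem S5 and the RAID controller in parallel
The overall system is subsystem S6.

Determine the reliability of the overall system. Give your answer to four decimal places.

0.9531

Parallel (backplane and cache DIMM): 1 − (1 − 0.861400)(1 − 0.827100) = 0.976036
Parallel (cooling fan and SAS expander): 1 − (1 − 0.982500)(1 − 0.993300) = 0.999883
Series ([0.976036] and [0.999883]): 0.976036 × 0.999883 = 0.975922
Parallel ([0.975922] and host adapter): 1 − (1 − 0.975922)(1 − 0.813500) = 0.995509
Series (disk drive and [0.995509]): 0.819900 × 0.995509 = 0.816218
Parallel ([0.816218] and RAID controller): 1 − (1 − 0.816218)(1 − 0.744800) = 0.9531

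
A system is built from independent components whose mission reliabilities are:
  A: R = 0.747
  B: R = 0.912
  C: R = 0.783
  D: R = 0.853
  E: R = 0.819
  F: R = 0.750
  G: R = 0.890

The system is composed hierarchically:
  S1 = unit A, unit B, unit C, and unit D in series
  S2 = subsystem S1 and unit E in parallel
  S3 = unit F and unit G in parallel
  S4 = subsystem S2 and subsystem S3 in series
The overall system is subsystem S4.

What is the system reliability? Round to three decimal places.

0.877

Series (A, B, C, and D): 0.74700 × 0.91200 × 0.78300 × 0.85300 = 0.45502
Parallel ([0.45502] and E): 1 − (1 − 0.45502)(1 − 0.81900) = 0.90136
Parallel (F and G): 1 − (1 − 0.75000)(1 − 0.89000) = 0.97250
Series ([0.90136] and [0.97250]): 0.90136 × 0.97250 = 0.877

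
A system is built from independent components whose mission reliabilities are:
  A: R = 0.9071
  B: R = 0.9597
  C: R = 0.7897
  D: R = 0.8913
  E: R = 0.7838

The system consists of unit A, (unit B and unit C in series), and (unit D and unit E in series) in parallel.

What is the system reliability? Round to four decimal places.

Series (B and C): 0.959700 × 0.789700 = 0.757875
Series (D and E): 0.891300 × 0.783800 = 0.698601
Parallel (A, [0.757875], and [0.698601]): 1 − (1 − 0.907100)(1 − 0.757875)(1 − 0.698601) = 0.9932

0.9932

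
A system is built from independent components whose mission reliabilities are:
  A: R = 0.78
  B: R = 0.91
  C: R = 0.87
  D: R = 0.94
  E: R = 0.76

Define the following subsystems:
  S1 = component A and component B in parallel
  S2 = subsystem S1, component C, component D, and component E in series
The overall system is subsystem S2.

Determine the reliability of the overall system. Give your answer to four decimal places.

Parallel (A and B): 1 − (1 − 0.780000)(1 − 0.910000) = 0.980200
Series ([0.980200], C, D, and E): 0.980200 × 0.870000 × 0.940000 × 0.760000 = 0.6092

0.6092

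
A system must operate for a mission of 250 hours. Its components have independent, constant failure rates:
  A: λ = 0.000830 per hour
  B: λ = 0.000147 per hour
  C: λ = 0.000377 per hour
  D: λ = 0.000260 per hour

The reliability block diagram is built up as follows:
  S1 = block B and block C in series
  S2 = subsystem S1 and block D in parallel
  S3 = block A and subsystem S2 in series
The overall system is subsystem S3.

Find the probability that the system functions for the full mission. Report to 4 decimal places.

0.8063

R(A) = exp(−0.000830 × 250) = 0.812613
R(B) = exp(−0.000147 × 250) = 0.963917
R(C) = exp(−0.000377 × 250) = 0.910055
R(D) = exp(−0.000260 × 250) = 0.937067
Series (B and C): 0.963917 × 0.910055 = 0.877217
Parallel ([0.877217] and D): 1 − (1 − 0.877217)(1 − 0.937067) = 0.992273
Series (A and [0.992273]): 0.812613 × 0.992273 = 0.8063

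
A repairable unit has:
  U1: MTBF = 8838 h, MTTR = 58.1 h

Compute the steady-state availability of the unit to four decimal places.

A(U1) = MTBF/(MTBF+MTTR) = 8838/(8838+58.1) = 0.9935

0.9935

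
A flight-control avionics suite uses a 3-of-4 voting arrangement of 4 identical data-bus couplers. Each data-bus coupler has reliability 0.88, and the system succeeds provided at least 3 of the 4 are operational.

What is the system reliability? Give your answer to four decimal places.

0.9268

R = Σ_{i=3}^{4} C(4,i) p^i (1−p)^{4−i} with p = 0.88
C(4,3)·0.88^3·0.12^1 = 0.327107
C(4,4)·0.88^4·0.12^0 = 0.599695
Sum = 0.9268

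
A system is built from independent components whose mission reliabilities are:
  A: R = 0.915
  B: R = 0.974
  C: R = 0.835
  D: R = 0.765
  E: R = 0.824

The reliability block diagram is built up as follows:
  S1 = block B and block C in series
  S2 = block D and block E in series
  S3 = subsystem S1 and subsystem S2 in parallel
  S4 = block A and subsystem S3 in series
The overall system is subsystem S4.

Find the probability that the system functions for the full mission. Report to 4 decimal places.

0.8519

Series (B and C): 0.974000 × 0.835000 = 0.813290
Series (D and E): 0.765000 × 0.824000 = 0.630360
Parallel ([0.813290] and [0.630360]): 1 − (1 − 0.813290)(1 − 0.630360) = 0.930985
Series (A and [0.930985]): 0.915000 × 0.930985 = 0.8519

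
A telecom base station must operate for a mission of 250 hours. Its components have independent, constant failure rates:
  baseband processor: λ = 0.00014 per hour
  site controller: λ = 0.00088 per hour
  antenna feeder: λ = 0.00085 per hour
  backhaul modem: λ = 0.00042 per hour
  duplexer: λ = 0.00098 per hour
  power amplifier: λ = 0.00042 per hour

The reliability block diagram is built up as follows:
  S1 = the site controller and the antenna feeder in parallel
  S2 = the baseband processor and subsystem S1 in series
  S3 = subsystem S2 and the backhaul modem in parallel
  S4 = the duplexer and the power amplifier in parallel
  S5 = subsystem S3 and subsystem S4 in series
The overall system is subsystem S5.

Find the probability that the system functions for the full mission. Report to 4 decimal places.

R(baseband processor) = exp(−0.00014 × 250) = 0.965605
R(site controller) = exp(−0.00088 × 250) = 0.802519
R(antenna feeder) = exp(−0.00085 × 250) = 0.808560
R(backhaul modem) = exp(−0.00042 × 250) = 0.900325
R(duplexer) = exp(−0.00098 × 250) = 0.782705
R(power amplifier) = exp(−0.00042 × 250) = 0.900325
Parallel (site controller and antenna feeder): 1 − (1 − 0.802519)(1 − 0.808560) = 0.962194
Series (baseband processor and [0.962194]): 0.965605 × 0.962194 = 0.929099
Parallel ([0.929099] and backhaul modem): 1 − (1 − 0.929099)(1 − 0.900325) = 0.992933
Parallel (duplexer and power amplifier): 1 − (1 − 0.782705)(1 − 0.900325) = 0.978341
Series ([0.992933] and [0.978341]): 0.992933 × 0.978341 = 0.9714

0.9714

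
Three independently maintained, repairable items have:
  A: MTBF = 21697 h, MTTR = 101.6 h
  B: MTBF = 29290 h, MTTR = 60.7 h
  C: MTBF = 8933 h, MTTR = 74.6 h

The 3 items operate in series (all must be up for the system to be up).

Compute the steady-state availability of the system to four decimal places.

0.9851

A(A) = MTBF/(MTBF+MTTR) = 21697/(21697+101.6) = 0.995339
A(B) = MTBF/(MTBF+MTTR) = 29290/(29290+60.7) = 0.997932
A(C) = MTBF/(MTBF+MTTR) = 8933/(8933+74.6) = 0.991718
Series availability: 0.995339 × 0.997932 × 0.991718 = 0.9851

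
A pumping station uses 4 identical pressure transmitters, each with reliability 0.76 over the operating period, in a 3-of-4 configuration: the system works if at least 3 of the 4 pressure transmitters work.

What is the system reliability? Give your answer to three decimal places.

R = Σ_{i=3}^{4} C(4,i) p^i (1−p)^{4−i} with p = 0.76
C(4,3)·0.76^3·0.24^1 = 0.42142
C(4,4)·0.76^4·0.24^0 = 0.33362
Sum = 0.755

0.755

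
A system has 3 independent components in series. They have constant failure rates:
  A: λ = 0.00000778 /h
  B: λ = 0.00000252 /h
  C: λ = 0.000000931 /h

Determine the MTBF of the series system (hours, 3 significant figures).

Series of exponential components: λ_sys = Σ λ_i
λ_sys = 0.00000778 + 0.00000252 + 0.000000931 = 1.1231e-05 /h
MTBF = 1 / λ_sys = 89000 h

89000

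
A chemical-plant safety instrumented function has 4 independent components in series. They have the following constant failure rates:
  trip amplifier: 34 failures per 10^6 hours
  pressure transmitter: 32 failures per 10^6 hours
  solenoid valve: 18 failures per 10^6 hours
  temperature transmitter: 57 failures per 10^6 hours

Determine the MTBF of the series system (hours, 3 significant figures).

7090

Series of exponential components: λ_sys = Σ λ_i
λ_sys = 0.000034 + 0.000032 + 0.000018 + 0.000057 = 1.4100e-04 /h
MTBF = 1 / λ_sys = 7090 h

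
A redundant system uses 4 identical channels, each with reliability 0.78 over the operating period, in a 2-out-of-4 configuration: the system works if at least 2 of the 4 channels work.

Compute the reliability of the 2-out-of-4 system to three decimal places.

R = Σ_{i=2}^{4} C(4,i) p^i (1−p)^{4−i} with p = 0.78
C(4,2)·0.78^2·0.22^2 = 0.17668
C(4,3)·0.78^3·0.22^1 = 0.41761
C(4,4)·0.78^4·0.22^0 = 0.37015
Sum = 0.964

0.964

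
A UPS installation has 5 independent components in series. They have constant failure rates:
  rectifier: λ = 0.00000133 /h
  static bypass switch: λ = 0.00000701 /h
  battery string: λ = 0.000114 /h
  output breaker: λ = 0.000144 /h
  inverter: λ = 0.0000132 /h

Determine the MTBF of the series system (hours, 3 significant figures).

3580

Series of exponential components: λ_sys = Σ λ_i
λ_sys = 0.00000133 + 0.00000701 + 0.000114 + 0.000144 + 0.0000132 = 2.7954e-04 /h
MTBF = 1 / λ_sys = 3580 h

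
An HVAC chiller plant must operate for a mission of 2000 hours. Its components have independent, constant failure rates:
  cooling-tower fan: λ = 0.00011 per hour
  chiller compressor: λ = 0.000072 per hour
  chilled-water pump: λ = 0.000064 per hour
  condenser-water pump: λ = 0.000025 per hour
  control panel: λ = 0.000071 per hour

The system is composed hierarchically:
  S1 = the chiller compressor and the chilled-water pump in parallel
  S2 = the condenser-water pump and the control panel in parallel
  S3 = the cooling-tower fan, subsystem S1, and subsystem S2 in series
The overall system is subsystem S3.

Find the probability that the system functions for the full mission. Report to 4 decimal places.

0.7845

R(cooling-tower fan) = exp(−0.00011 × 2000) = 0.802519
R(chiller compressor) = exp(−0.000072 × 2000) = 0.865888
R(chilled-water pump) = exp(−0.000064 × 2000) = 0.879853
R(condenser-water pump) = exp(−0.000025 × 2000) = 0.951229
R(control panel) = exp(−0.000071 × 2000) = 0.867621
Parallel (chiller compressor and chilled-water pump): 1 − (1 − 0.865888)(1 − 0.879853) = 0.983887
Parallel (condenser-water pump and control panel): 1 − (1 − 0.951229)(1 − 0.867621) = 0.993544
Series (cooling-tower fan, [0.983887], and [0.993544]): 0.802519 × 0.983887 × 0.993544 = 0.7845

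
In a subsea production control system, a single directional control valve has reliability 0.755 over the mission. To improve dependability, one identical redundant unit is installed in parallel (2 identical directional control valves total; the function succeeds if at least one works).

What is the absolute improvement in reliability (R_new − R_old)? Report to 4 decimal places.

R_before = 0.755
R_after = 1 − (1 − 0.755)^2 = 0.9400
ΔR = 0.9400 − 0.755 = 0.1850

0.1850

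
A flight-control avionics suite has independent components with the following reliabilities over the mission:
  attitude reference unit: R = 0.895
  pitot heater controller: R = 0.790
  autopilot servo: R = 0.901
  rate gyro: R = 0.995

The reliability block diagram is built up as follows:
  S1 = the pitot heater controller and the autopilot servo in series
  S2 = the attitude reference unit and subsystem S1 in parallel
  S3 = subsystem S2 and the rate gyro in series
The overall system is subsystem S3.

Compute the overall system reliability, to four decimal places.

0.9649

Series (pitot heater controller and autopilot servo): 0.790000 × 0.901000 = 0.711790
Parallel (attitude reference unit and [0.711790]): 1 − (1 − 0.895000)(1 − 0.711790) = 0.969738
Series ([0.969738] and rate gyro): 0.969738 × 0.995000 = 0.9649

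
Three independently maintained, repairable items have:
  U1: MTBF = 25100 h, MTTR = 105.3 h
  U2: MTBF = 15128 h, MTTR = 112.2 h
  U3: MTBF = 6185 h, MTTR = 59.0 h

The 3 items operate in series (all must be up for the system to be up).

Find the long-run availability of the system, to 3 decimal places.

0.979

A(U1) = MTBF/(MTBF+MTTR) = 25100/(25100+105.3) = 0.995822
A(U2) = MTBF/(MTBF+MTTR) = 15128/(15128+112.2) = 0.992638
A(U3) = MTBF/(MTBF+MTTR) = 6185/(6185+59.0) = 0.990551
Series availability: 0.995822 × 0.992638 × 0.990551 = 0.979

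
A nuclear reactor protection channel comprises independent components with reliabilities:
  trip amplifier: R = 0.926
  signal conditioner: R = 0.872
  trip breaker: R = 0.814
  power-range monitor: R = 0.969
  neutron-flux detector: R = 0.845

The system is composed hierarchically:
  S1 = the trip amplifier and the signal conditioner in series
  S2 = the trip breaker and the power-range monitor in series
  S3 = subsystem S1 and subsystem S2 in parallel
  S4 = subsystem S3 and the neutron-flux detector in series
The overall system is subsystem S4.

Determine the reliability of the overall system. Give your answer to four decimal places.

Series (trip amplifier and signal conditioner): 0.926000 × 0.872000 = 0.807472
Series (trip breaker and power-range monitor): 0.814000 × 0.969000 = 0.788766
Parallel ([0.807472] and [0.788766]): 1 − (1 − 0.807472)(1 − 0.788766) = 0.959332
Series ([0.959332] and neutron-flux detector): 0.959332 × 0.845000 = 0.8106

0.8106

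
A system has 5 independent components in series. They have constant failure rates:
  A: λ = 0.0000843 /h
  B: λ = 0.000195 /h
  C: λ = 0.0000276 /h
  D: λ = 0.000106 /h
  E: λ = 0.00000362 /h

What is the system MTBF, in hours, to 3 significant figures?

Series of exponential components: λ_sys = Σ λ_i
λ_sys = 0.0000843 + 0.000195 + 0.0000276 + 0.000106 + 0.00000362 = 4.1652e-04 /h
MTBF = 1 / λ_sys = 2400 h

2400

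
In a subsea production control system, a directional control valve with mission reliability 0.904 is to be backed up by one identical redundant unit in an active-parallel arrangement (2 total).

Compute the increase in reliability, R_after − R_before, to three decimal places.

R_before = 0.904
R_after = 1 − (1 − 0.904)^2 = 0.991
ΔR = 0.991 − 0.904 = 0.087

0.087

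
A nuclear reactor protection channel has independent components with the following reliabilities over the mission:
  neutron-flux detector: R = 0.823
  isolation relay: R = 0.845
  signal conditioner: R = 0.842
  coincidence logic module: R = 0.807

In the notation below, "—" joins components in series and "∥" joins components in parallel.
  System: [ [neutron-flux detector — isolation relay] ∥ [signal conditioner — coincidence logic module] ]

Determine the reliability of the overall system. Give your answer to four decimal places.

0.9024

Series (neutron-flux detector and isolation relay): 0.823000 × 0.845000 = 0.695435
Series (signal conditioner and coincidence logic module): 0.842000 × 0.807000 = 0.679494
Parallel ([0.695435] and [0.679494]): 1 − (1 − 0.695435)(1 − 0.679494) = 0.9024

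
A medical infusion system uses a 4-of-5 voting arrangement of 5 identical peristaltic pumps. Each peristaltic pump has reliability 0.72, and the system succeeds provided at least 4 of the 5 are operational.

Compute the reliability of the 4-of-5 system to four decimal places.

0.5697

R = Σ_{i=4}^{5} C(5,i) p^i (1−p)^{5−i} with p = 0.72
C(5,4)·0.72^4·0.28^1 = 0.376234
C(5,5)·0.72^5·0.28^0 = 0.193492
Sum = 0.5697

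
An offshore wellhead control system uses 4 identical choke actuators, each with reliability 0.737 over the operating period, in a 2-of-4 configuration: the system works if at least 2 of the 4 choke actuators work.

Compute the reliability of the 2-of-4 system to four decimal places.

R = Σ_{i=2}^{4} C(4,i) p^i (1−p)^{4−i} with p = 0.737
C(4,2)·0.737^2·0.263^2 = 0.225423
C(4,3)·0.737^3·0.263^1 = 0.421132
C(4,4)·0.737^4·0.263^0 = 0.295033
Sum = 0.9416

0.9416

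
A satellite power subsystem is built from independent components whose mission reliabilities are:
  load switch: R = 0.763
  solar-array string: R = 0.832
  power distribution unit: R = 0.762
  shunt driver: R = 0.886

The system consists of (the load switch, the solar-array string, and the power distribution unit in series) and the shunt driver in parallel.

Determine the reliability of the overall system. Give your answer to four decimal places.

Series (load switch, solar-array string, and power distribution unit): 0.763000 × 0.832000 × 0.762000 = 0.483730
Parallel ([0.483730] and shunt driver): 1 − (1 − 0.483730)(1 − 0.886000) = 0.9411

0.9411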